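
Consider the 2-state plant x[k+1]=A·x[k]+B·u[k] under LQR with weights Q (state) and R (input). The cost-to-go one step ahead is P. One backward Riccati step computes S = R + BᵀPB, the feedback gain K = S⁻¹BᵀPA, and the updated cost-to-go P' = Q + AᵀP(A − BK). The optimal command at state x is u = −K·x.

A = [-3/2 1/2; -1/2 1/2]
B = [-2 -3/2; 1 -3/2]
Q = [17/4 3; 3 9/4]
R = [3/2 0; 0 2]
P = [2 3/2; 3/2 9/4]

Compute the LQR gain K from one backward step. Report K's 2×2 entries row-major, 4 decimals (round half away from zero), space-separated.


0.2875 -0.0399 0.5071 -0.2863

BᵀP = [-2.5000 -0.7500; -5.2500 -5.6250]
S = R + BᵀPB = [3/2 0; 0 2] + [4.2500 4.8750; 4.8750 16.3125] = [5.7500 4.8750; 4.8750 18.3125]
BᵀPA = [4.1250 -1.6250; 10.6875 -5.4375]
K = S⁻¹·BᵀPA = [0.2875 -0.0399; 0.5071 -0.2863]
A−BK = [-0.1644 -0.0092; -0.0268 0.1104]
AᵀP(A−BK) = [0.7072 -0.3381; -0.3381 0.1909]
P' = Q + AᵀP(A−BK) = [4.9572 2.6619; 2.6619 2.4409]
tr(P') = 7.3980


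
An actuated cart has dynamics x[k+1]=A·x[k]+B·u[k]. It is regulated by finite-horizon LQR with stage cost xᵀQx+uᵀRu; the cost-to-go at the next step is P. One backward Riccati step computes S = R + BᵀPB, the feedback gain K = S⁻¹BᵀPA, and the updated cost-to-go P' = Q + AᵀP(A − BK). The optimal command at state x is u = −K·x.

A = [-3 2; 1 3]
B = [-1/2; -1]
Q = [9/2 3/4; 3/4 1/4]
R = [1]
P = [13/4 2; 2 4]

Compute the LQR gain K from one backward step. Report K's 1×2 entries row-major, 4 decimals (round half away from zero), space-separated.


0.7520 -2.8480

BᵀP = [-3.6250 -5.0000]
S = R + BᵀPB = [1] + [6.8125] = [7.8125]
BᵀPA = [5.8750 -22.2500]
K = S⁻¹·BᵀPA = [0.7520 -2.8480]
A−BK = [-2.6240 0.5760; 1.7520 0.1520]
AᵀP(A−BK) = [16.8320 -4.7680; -4.7680 9.6320]
P' = Q + AᵀP(A−BK) = [21.3320 -4.0180; -4.0180 9.8820]
tr(P') = 31.2140


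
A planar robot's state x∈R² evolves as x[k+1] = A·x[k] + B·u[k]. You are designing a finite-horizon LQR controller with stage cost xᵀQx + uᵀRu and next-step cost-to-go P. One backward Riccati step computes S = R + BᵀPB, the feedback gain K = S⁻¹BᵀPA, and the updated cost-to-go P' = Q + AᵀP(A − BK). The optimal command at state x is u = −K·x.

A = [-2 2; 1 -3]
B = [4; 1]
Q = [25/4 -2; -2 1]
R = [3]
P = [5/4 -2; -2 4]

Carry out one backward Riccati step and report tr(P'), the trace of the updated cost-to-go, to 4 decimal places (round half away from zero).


BᵀP = [3.0000 -4.0000]
S = R + BᵀPB = [3] + [8.0000] = [11.0000]
BᵀPA = [-10.0000 18.0000]
K = S⁻¹·BᵀPA = [-0.9091 1.6364]
A−BK = [1.6364 -4.5455; 1.9091 -4.6364]
AᵀP(A−BK) = [7.9091 -16.6364; -16.6364 35.5455]
P' = Q + AᵀP(A−BK) = [14.1591 -18.6364; -18.6364 36.5455]
tr(P') = 50.7045

50.7045


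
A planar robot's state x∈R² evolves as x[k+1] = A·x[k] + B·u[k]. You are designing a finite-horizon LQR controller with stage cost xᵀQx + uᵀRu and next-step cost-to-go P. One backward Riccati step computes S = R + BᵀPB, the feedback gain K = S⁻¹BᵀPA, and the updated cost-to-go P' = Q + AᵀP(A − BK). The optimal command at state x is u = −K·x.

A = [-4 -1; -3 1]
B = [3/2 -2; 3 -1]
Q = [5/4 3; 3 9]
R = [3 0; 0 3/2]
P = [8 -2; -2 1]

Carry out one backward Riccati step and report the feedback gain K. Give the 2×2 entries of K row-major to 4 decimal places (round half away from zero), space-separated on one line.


-0.4138 0.2586 1.5862 0.7586

BᵀP = [6.0000 0.0000; -14.0000 3.0000]
S = R + BᵀPB = [3 0; 0 3/2] + [9.0000 -12.0000; -12.0000 25.0000] = [12.0000 -12.0000; -12.0000 26.5000]
BᵀPA = [-24.0000 -6.0000; 47.0000 17.0000]
K = S⁻¹·BᵀPA = [-0.4138 0.2586; 1.5862 0.7586]
A−BK = [-0.2069 0.1293; -0.1724 0.9828]
AᵀP(A−BK) = [4.5172 1.5517; 1.5517 1.6552]
P' = Q + AᵀP(A−BK) = [5.7672 4.5517; 4.5517 10.6552]
tr(P') = 16.4224


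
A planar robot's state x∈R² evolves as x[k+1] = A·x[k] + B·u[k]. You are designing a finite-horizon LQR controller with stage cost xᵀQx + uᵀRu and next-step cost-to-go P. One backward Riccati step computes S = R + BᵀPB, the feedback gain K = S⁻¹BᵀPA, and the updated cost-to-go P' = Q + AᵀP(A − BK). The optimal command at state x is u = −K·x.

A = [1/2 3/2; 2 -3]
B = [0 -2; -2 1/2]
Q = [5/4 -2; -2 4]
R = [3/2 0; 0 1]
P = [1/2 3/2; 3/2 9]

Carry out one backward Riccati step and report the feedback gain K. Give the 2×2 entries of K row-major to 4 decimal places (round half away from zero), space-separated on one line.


BᵀP = [-3.0000 -18.0000; -0.2500 1.5000]
S = R + BᵀPB = [3/2 0; 0 1] + [36.0000 -3.0000; -3.0000 1.2500] = [37.5000 -3.0000; -3.0000 2.2500]
BᵀPA = [-37.5000 49.5000; 2.8750 -4.8750]
K = S⁻¹·BᵀPA = [-1.0050 1.2836; -0.0622 -0.4552]
A−BK = [0.3756 0.5896; 0.0211 -0.2052]
AᵀP(A−BK) = [1.6172 -1.9319; -1.9319 2.8685]
P' = Q + AᵀP(A−BK) = [2.8672 -3.9319; -3.9319 6.8685]
tr(P') = 9.7357

-1.0050 1.2836 -0.0622 -0.4552


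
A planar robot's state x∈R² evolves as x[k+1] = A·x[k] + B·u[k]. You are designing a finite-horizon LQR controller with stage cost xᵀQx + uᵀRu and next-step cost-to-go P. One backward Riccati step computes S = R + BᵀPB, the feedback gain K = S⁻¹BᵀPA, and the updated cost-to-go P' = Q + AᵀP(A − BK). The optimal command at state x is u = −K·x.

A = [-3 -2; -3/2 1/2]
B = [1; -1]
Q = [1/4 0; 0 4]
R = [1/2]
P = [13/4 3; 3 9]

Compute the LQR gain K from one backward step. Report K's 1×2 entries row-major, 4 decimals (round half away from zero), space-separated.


BᵀP = [0.2500 -6.0000]
S = R + BᵀPB = [1/2] + [6.2500] = [6.7500]
BᵀPA = [8.2500 -3.5000]
K = S⁻¹·BᵀPA = [1.2222 -0.5185]
A−BK = [-4.2222 -1.4815; -0.2778 -0.0185]
AᵀP(A−BK) = [66.4167 21.5278; 21.5278 7.4352]
P' = Q + AᵀP(A−BK) = [66.6667 21.5278; 21.5278 11.4352]
tr(P') = 78.1019

1.2222 -0.5185


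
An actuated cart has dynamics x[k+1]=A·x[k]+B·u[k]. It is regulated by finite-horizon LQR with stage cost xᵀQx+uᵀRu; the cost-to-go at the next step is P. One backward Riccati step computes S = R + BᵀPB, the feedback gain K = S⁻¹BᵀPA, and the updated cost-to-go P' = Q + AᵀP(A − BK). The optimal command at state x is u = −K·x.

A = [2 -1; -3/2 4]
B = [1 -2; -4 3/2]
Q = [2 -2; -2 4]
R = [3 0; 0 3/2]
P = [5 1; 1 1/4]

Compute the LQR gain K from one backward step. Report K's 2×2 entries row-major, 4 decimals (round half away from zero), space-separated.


BᵀP = [1.0000 0.0000; -8.5000 -1.6250]
S = R + BᵀPB = [3 0; 0 3/2] + [1.0000 -2.0000; -2.0000 14.5625] = [4.0000 -2.0000; -2.0000 16.0625]
BᵀPA = [2.0000 -1.0000; -14.5625 2.0000]
K = S⁻¹·BᵀPA = [0.0498 -0.2002; -0.9004 0.0996]
A−BK = [0.1494 -0.6006; 0.0498 3.0498]
AᵀP(A−BK) = [1.3506 -0.1494; -0.1494 0.6006]
P' = Q + AᵀP(A−BK) = [3.3506 -2.1494; -2.1494 4.6006]
tr(P') = 7.9512

0.0498 -0.2002 -0.9004 0.0996


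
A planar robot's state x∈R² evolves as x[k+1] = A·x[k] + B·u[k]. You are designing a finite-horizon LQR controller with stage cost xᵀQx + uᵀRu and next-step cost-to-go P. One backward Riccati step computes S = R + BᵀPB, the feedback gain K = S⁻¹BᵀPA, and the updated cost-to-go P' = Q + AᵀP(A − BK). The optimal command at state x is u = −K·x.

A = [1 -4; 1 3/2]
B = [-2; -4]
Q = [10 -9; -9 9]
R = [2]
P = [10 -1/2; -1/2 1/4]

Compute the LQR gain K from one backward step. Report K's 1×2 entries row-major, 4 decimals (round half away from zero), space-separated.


-0.4737 1.8947

BᵀP = [-18.0000 0.0000]
S = R + BᵀPB = [2] + [36.0000] = [38.0000]
BᵀPA = [-18.0000 72.0000]
K = S⁻¹·BᵀPA = [-0.4737 1.8947]
A−BK = [0.0526 -0.2105; -0.8947 9.0789]
AᵀP(A−BK) = [0.7237 -4.2697; -4.2697 30.1414]
P' = Q + AᵀP(A−BK) = [10.7237 -13.2697; -13.2697 39.1414]
tr(P') = 49.8651


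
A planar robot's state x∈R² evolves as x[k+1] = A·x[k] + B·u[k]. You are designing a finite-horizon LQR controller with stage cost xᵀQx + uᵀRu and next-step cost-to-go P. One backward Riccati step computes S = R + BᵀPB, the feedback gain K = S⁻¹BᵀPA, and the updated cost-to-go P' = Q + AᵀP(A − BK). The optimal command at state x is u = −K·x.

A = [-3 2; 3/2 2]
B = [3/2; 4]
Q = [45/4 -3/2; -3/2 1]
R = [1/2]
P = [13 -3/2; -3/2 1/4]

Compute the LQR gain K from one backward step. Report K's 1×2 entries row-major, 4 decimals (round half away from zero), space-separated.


-2.6905 1.5556

BᵀP = [13.5000 -1.2500]
S = R + BᵀPB = [1/2] + [15.2500] = [15.7500]
BᵀPA = [-42.3750 24.5000]
K = S⁻¹·BᵀPA = [-2.6905 1.5556]
A−BK = [1.0357 -0.3333; 12.2619 -4.2222]
AᵀP(A−BK) = [17.0536 -6.8333; -6.8333 2.8889]
P' = Q + AᵀP(A−BK) = [28.3036 -8.3333; -8.3333 3.8889]
tr(P') = 32.1925


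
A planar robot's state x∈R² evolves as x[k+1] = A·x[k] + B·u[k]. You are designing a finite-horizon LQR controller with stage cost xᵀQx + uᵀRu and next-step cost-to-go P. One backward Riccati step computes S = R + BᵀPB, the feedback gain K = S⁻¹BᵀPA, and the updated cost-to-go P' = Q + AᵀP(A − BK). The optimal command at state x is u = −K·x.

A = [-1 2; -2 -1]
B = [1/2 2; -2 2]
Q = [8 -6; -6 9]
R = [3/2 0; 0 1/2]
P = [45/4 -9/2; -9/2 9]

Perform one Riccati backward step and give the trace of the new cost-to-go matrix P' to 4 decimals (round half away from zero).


19.7379

BᵀP = [14.6250 -20.2500; 13.5000 9.0000]
S = R + BᵀPB = [3/2 0; 0 1/2] + [47.8125 -11.2500; -11.2500 45.0000] = [49.3125 -11.2500; -11.2500 45.5000]
BᵀPA = [25.8750 49.5000; -31.5000 18.0000]
K = S⁻¹·BᵀPA = [0.3887 1.1595; -0.5962 0.6823]
A−BK = [-0.0019 0.0557; -0.0302 -0.0457]
AᵀP(A−BK) = [0.4121 0.4910; 0.4910 2.3258]
P' = Q + AᵀP(A−BK) = [8.4121 -5.5090; -5.5090 11.3258]
tr(P') = 19.7379


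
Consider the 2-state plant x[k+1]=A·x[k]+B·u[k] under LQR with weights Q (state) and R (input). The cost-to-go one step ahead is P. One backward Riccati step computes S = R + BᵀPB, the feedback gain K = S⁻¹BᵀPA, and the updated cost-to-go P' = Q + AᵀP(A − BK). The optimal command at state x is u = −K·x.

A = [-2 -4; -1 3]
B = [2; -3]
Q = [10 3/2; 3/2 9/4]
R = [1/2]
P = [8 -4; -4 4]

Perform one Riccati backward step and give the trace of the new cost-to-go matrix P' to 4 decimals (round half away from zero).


BᵀP = [28.0000 -20.0000]
S = R + BᵀPB = [1/2] + [116.0000] = [116.5000]
BᵀPA = [-36.0000 -172.0000]
K = S⁻¹·BᵀPA = [-0.3090 -1.4764]
A−BK = [-1.3820 -1.0472; -1.9270 -1.4292]
AᵀP(A−BK) = [8.8755 6.8498; 6.8498 6.0601]
P' = Q + AᵀP(A−BK) = [18.8755 8.3498; 8.3498 8.3101]
tr(P') = 27.1856

27.1856


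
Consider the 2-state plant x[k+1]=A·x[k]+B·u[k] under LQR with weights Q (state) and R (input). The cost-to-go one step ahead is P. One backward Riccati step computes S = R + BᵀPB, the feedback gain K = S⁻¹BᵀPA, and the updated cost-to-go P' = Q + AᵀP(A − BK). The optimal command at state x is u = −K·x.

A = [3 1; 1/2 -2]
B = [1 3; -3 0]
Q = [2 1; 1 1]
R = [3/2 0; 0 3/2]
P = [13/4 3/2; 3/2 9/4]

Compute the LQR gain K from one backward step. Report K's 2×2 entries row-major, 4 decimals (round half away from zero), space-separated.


BᵀP = [-1.2500 -5.2500; 9.7500 4.5000]
S = R + BᵀPB = [3/2 0; 0 3/2] + [14.5000 -3.7500; -3.7500 29.2500] = [16.0000 -3.7500; -3.7500 30.7500]
BᵀPA = [-6.3750 9.2500; 31.5000 0.7500]
K = S⁻¹·BᵀPA = [-0.1630 0.6010; 1.0045 0.0977]
A−BK = [0.1495 0.1059; 0.0110 -0.1969]
AᵀP(A−BK) = [1.6312 0.0044; 0.0044 0.6173]
P' = Q + AᵀP(A−BK) = [3.6312 1.0044; 1.0044 1.6173]
tr(P') = 5.2485

-0.1630 0.6010 1.0045 0.0977


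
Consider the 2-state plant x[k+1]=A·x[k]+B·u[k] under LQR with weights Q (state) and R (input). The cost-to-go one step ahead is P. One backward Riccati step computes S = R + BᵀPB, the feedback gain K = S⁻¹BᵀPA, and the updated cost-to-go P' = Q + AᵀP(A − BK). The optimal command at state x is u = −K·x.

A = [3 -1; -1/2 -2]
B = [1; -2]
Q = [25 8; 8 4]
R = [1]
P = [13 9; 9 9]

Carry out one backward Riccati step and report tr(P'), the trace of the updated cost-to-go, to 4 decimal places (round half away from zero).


160.5893

BᵀP = [-5.0000 -9.0000]
S = R + BᵀPB = [1] + [13.0000] = [14.0000]
BᵀPA = [-10.5000 23.0000]
K = S⁻¹·BᵀPA = [-0.7500 1.6429]
A−BK = [3.7500 -2.6429; -2.0000 1.2857]
AᵀP(A−BK) = [84.3750 -62.2500; -62.2500 47.2143]
P' = Q + AᵀP(A−BK) = [109.3750 -54.2500; -54.2500 51.2143]
tr(P') = 160.5893


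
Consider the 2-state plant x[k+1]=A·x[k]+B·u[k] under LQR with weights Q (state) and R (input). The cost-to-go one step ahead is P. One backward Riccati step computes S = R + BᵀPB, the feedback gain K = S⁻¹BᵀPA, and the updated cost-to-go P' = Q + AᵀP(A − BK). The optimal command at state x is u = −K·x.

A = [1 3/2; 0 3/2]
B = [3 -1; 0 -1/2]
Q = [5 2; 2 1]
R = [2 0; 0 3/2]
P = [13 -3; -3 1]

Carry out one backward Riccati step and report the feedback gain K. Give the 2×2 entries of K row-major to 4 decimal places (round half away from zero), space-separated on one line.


0.2957 0.3029 -0.1106 -0.2596

BᵀP = [39.0000 -9.0000; -11.5000 2.5000]
S = R + BᵀPB = [2 0; 0 3/2] + [117.0000 -34.5000; -34.5000 10.2500] = [119.0000 -34.5000; -34.5000 11.7500]
BᵀPA = [39.0000 45.0000; -11.5000 -13.5000]
K = S⁻¹·BᵀPA = [0.2957 0.3029; -0.1106 -0.2596]
A−BK = [0.0024 0.3317; -0.0553 1.3702]
AᵀP(A−BK) = [0.1971 0.2019; 0.2019 0.8654]
P' = Q + AᵀP(A−BK) = [5.1971 2.2019; 2.2019 1.8654]
tr(P') = 7.0625


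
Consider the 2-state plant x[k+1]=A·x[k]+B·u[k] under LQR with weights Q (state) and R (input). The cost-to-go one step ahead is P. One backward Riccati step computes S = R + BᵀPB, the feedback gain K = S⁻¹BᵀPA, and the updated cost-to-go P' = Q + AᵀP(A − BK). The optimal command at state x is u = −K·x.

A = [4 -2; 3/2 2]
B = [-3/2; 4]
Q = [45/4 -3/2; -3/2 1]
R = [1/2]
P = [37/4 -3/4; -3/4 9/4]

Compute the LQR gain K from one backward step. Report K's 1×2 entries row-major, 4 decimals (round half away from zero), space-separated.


-0.7889 0.8143

BᵀP = [-16.8750 10.1250]
S = R + BᵀPB = [1/2] + [65.8125] = [66.3125]
BᵀPA = [-52.3125 54.0000]
K = S⁻¹·BᵀPA = [-0.7889 0.8143]
A−BK = [2.8167 -0.7785; 4.6555 -1.2573]
AᵀP(A−BK) = [102.7943 -28.4006; -28.4006 8.0264]
P' = Q + AᵀP(A−BK) = [114.0443 -29.9006; -29.9006 9.0264]
tr(P') = 123.0707


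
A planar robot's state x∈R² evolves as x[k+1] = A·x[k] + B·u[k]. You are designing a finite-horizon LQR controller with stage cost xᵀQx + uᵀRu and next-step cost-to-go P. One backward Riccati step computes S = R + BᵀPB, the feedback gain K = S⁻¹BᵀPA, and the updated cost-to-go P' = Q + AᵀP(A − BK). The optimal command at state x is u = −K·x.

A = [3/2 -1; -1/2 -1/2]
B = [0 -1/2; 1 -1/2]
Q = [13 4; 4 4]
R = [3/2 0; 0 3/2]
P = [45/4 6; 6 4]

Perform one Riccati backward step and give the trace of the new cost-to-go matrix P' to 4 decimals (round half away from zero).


23.6719

BᵀP = [6.0000 4.0000; -8.6250 -5.0000]
S = R + BᵀPB = [3/2 0; 0 3/2] + [4.0000 -5.0000; -5.0000 6.8125] = [5.5000 -5.0000; -5.0000 8.3125]
BᵀPA = [7.0000 -8.0000; -10.4375 11.1250]
K = S⁻¹·BᵀPA = [0.2896 -0.5249; -1.0814 1.0226]
A−BK = [0.9593 -0.4887; -1.3303 0.5362]
AᵀP(A−BK) = [3.9977 -3.0271; -3.0271 2.6742]
P' = Q + AᵀP(A−BK) = [16.9977 0.9729; 0.9729 6.6742]
tr(P') = 23.6719


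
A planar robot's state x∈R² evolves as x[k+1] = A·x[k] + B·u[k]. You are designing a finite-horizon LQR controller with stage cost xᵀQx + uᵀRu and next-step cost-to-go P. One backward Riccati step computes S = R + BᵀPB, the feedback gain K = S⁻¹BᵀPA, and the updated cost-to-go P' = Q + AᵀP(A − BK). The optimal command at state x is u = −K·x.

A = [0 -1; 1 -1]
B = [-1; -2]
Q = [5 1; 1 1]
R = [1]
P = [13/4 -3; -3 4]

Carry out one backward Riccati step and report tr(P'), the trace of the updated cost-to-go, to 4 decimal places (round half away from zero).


7.6061

BᵀP = [2.7500 -5.0000]
S = R + BᵀPB = [1] + [7.2500] = [8.2500]
BᵀPA = [-5.0000 2.2500]
K = S⁻¹·BᵀPA = [-0.6061 0.2727]
A−BK = [-0.6061 -0.7273; -0.2121 -0.4545]
AᵀP(A−BK) = [0.9697 0.3636; 0.3636 0.6364]
P' = Q + AᵀP(A−BK) = [5.9697 1.3636; 1.3636 1.6364]
tr(P') = 7.6061


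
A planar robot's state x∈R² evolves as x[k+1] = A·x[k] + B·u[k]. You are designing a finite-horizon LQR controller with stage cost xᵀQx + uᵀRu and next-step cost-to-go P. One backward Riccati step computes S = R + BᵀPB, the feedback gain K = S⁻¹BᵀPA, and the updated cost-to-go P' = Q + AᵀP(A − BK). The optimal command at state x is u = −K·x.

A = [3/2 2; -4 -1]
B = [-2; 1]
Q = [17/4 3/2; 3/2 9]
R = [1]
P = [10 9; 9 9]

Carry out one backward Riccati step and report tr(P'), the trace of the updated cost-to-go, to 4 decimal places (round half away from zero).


BᵀP = [-11.0000 -9.0000]
S = R + BᵀPB = [1] + [13.0000] = [14.0000]
BᵀPA = [19.5000 -13.0000]
K = S⁻¹·BᵀPA = [1.3929 -0.9286]
A−BK = [4.2857 0.1429; -5.3929 -0.0714]
AᵀP(A−BK) = [31.3393 -1.3929; -1.3929 0.9286]
P' = Q + AᵀP(A−BK) = [35.5893 0.1071; 0.1071 9.9286]
tr(P') = 45.5179

45.5179


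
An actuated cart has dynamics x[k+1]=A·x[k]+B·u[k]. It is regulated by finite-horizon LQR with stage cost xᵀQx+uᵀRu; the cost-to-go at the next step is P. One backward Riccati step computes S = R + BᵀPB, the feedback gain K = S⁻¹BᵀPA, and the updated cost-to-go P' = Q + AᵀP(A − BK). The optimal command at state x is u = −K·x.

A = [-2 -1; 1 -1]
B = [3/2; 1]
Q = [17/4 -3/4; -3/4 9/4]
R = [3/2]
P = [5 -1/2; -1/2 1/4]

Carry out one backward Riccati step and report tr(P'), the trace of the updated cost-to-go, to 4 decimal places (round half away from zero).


11.0435

BᵀP = [7.0000 -0.5000]
S = R + BᵀPB = [3/2] + [10.0000] = [11.5000]
BᵀPA = [-14.5000 -6.5000]
K = S⁻¹·BᵀPA = [-1.2609 -0.5652]
A−BK = [-0.1087 -0.1522; 2.2609 -0.4348]
AᵀP(A−BK) = [3.9674 1.0543; 1.0543 0.5761]
P' = Q + AᵀP(A−BK) = [8.2174 0.3043; 0.3043 2.8261]
tr(P') = 11.0435


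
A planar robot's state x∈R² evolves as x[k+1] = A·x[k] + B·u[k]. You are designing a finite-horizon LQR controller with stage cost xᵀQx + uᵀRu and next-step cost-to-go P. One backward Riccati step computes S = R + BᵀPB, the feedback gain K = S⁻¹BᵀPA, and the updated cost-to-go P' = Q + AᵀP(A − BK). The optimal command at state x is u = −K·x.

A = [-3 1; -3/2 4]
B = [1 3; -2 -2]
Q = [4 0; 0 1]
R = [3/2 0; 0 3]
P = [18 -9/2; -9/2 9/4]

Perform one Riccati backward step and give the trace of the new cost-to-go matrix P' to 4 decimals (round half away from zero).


BᵀP = [27.0000 -9.0000; 63.0000 -18.0000]
S = R + BᵀPB = [3/2 0; 0 3] + [45.0000 99.0000; 99.0000 225.0000] = [46.5000 99.0000; 99.0000 228.0000]
BᵀPA = [-67.5000 -9.0000; -162.0000 -9.0000]
K = S⁻¹·BᵀPA = [0.8090 -1.4494; -1.0618 0.5899]
A−BK = [-0.6236 0.6798; -2.0056 2.2809]
AᵀP(A−BK) = [9.1580 -9.0253; -9.0253 10.2640]
P' = Q + AᵀP(A−BK) = [13.1580 -9.0253; -9.0253 11.2640]
tr(P') = 24.4221

24.4221


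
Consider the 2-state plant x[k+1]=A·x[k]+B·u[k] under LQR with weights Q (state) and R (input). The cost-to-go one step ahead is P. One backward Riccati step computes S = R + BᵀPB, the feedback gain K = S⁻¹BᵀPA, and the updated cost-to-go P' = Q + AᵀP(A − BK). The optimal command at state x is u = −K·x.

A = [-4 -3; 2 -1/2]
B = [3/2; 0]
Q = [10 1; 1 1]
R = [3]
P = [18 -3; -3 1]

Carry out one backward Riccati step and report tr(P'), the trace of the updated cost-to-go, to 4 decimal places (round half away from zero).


BᵀP = [27.0000 -4.5000]
S = R + BᵀPB = [3] + [40.5000] = [43.5000]
BᵀPA = [-117.0000 -78.7500]
K = S⁻¹·BᵀPA = [-2.6897 -1.8103]
A−BK = [0.0345 -0.2845; 2.0000 -0.5000]
AᵀP(A−BK) = [25.3103 15.1897; 15.1897 10.6853]
P' = Q + AᵀP(A−BK) = [35.3103 16.1897; 16.1897 11.6853]
tr(P') = 46.9957

46.9957


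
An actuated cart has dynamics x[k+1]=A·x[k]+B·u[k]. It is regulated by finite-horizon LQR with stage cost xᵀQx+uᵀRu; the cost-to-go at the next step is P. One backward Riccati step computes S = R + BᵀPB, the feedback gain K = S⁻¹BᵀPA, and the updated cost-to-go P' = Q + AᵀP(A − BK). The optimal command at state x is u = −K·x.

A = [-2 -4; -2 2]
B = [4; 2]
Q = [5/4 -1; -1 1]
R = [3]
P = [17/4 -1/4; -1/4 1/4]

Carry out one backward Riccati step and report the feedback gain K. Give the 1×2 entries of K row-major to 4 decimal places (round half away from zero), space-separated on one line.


BᵀP = [16.5000 -0.5000]
S = R + BᵀPB = [3] + [65.0000] = [68.0000]
BᵀPA = [-32.0000 -67.0000]
K = S⁻¹·BᵀPA = [-0.4706 -0.9853]
A−BK = [-0.1176 -0.0588; -1.0588 3.9706]
AᵀP(A−BK) = [0.9412 0.4706; 0.4706 6.9853]
P' = Q + AᵀP(A−BK) = [2.1912 -0.5294; -0.5294 7.9853]
tr(P') = 10.1765

-0.4706 -0.9853


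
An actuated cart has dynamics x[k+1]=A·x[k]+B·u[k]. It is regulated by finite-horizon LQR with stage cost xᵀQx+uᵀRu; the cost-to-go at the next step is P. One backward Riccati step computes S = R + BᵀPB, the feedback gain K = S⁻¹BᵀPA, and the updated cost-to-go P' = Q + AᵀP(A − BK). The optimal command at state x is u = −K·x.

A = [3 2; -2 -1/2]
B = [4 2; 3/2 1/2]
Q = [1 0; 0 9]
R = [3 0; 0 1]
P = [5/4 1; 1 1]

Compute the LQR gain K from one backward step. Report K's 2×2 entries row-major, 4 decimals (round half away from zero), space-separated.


BᵀP = [6.5000 5.5000; 3.0000 2.5000]
S = R + BᵀPB = [3 0; 0 1] + [34.2500 15.7500; 15.7500 7.2500] = [37.2500 15.7500; 15.7500 8.2500]
BᵀPA = [8.5000 10.2500; 4.0000 4.7500]
K = S⁻¹·BᵀPA = [0.1203 0.1646; 0.2553 0.2616]
A−BK = [2.0084 0.8186; -2.3080 -0.8776]
AᵀP(A−BK) = [1.2068 0.5549; 0.5549 0.3207]
P' = Q + AᵀP(A−BK) = [2.2068 0.5549; 0.5549 9.3207]
tr(P') = 11.5274

0.1203 0.1646 0.2553 0.2616


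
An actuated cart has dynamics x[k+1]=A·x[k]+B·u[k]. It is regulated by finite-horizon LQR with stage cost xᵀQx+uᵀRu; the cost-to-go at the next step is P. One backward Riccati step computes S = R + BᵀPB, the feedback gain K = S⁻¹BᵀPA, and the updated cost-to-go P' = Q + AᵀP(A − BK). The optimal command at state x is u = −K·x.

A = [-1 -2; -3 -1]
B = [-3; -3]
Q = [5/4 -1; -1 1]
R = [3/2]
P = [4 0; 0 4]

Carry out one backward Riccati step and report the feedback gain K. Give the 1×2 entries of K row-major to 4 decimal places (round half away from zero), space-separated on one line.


0.6531 0.4898

BᵀP = [-12.0000 -12.0000]
S = R + BᵀPB = [3/2] + [72.0000] = [73.5000]
BᵀPA = [48.0000 36.0000]
K = S⁻¹·BᵀPA = [0.6531 0.4898]
A−BK = [0.9592 -0.5306; -1.0408 0.4694]
AᵀP(A−BK) = [8.6531 -3.5102; -3.5102 2.3673]
P' = Q + AᵀP(A−BK) = [9.9031 -4.5102; -4.5102 3.3673]
tr(P') = 13.2704


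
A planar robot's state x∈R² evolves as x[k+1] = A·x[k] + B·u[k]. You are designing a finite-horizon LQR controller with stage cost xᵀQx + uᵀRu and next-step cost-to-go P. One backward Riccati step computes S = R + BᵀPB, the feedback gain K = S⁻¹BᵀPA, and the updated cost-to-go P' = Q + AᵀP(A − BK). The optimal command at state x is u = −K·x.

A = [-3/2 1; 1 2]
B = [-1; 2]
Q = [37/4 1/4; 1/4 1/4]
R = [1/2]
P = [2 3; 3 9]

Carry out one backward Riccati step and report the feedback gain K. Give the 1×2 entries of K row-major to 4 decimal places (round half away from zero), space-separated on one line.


BᵀP = [4.0000 15.0000]
S = R + BᵀPB = [1/2] + [26.0000] = [26.5000]
BᵀPA = [9.0000 34.0000]
K = S⁻¹·BᵀPA = [0.3396 1.2830]
A−BK = [-1.1604 2.2830; 0.3208 -0.5660]
AᵀP(A−BK) = [1.4434 -2.5472; -2.5472 6.3774]
P' = Q + AᵀP(A−BK) = [10.6934 -2.2972; -2.2972 6.6274]
tr(P') = 17.3208

0.3396 1.2830


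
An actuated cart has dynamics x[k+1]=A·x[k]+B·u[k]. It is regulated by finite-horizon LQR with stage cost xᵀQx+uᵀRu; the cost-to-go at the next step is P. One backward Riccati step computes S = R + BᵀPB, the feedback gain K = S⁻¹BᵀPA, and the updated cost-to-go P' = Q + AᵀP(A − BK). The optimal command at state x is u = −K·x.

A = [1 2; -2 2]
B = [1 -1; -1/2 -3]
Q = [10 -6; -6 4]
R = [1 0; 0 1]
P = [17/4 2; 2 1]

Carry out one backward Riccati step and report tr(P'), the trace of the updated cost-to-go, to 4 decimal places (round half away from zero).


15.5815

BᵀP = [3.2500 1.5000; -10.2500 -5.0000]
S = R + BᵀPB = [1 0; 0 1] + [2.5000 -7.7500; -7.7500 25.2500] = [3.5000 -7.7500; -7.7500 26.2500]
BᵀPA = [0.2500 9.5000; -0.2500 -30.5000]
K = S⁻¹·BᵀPA = [0.1454 0.4086; 0.0334 -1.0413]
A−BK = [0.8880 0.5501; -1.8271 -0.9194]
AᵀP(A−BK) = [0.2220 0.1375; 0.1375 1.3595]
P' = Q + AᵀP(A−BK) = [10.2220 -5.8625; -5.8625 5.3595]
tr(P') = 15.5815


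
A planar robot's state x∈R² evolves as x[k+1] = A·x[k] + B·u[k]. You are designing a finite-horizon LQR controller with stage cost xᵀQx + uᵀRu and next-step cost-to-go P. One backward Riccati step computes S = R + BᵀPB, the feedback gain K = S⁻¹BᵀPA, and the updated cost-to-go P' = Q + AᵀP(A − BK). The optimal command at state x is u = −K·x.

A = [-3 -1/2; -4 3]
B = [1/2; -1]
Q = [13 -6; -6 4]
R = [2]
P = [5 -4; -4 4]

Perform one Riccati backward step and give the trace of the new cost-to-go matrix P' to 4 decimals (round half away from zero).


37.3111

BᵀP = [6.5000 -6.0000]
S = R + BᵀPB = [2] + [9.2500] = [11.2500]
BᵀPA = [4.5000 -21.2500]
K = S⁻¹·BᵀPA = [0.4000 -1.8889]
A−BK = [-3.2000 0.4444; -3.6000 1.1111]
AᵀP(A−BK) = [11.2000 -4.0000; -4.0000 9.1111]
P' = Q + AᵀP(A−BK) = [24.2000 -10.0000; -10.0000 13.1111]
tr(P') = 37.3111


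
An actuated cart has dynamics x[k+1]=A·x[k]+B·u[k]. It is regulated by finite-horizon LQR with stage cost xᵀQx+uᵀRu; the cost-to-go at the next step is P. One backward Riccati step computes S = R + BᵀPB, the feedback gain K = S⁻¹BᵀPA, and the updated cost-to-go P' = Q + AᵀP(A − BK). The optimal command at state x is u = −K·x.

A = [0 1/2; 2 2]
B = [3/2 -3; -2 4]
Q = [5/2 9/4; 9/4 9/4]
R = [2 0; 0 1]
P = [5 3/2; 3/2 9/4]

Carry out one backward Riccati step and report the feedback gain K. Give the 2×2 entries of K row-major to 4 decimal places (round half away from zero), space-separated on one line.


-0.0436 -0.0218 0.1743 0.0872

BᵀP = [4.5000 -2.2500; -9.0000 4.5000]
S = R + BᵀPB = [2 0; 0 1] + [11.2500 -22.5000; -22.5000 45.0000] = [13.2500 -22.5000; -22.5000 46.0000]
BᵀPA = [-4.5000 -2.2500; 9.0000 4.5000]
K = S⁻¹·BᵀPA = [-0.0436 -0.0218; 0.1743 0.0872]
A−BK = [0.5884 0.7942; 1.2155 1.6077]
AᵀP(A−BK) = [7.2349 9.6174; 9.6174 12.8087]
P' = Q + AᵀP(A−BK) = [9.7349 11.8674; 11.8674 15.0587]
tr(P') = 24.7936


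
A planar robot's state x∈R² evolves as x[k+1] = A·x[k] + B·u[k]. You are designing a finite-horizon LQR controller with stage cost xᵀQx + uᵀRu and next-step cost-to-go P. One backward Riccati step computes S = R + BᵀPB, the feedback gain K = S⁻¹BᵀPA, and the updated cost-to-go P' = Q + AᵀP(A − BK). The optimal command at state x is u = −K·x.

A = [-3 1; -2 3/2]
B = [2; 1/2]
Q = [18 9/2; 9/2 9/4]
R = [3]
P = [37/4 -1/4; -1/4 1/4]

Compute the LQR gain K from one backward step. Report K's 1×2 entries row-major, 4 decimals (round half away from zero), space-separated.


BᵀP = [18.3750 -0.3750]
S = R + BᵀPB = [3] + [36.5625] = [39.5625]
BᵀPA = [-54.3750 17.8125]
K = S⁻¹·BᵀPA = [-1.3744 0.4502]
A−BK = [-0.2512 0.0995; -1.3128 1.2749]
AᵀP(A−BK) = [6.5166 -2.3934; -2.3934 1.0427]
P' = Q + AᵀP(A−BK) = [24.5166 2.1066; 2.1066 3.2927]
tr(P') = 27.8092

-1.3744 0.4502


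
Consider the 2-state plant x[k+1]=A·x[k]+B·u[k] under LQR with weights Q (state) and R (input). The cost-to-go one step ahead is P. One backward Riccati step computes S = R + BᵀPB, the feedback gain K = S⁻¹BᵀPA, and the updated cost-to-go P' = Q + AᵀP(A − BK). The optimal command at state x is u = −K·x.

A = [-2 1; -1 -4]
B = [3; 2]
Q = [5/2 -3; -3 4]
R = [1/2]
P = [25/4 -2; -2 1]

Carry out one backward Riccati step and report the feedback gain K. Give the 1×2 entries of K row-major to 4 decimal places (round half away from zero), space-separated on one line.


-0.6939 0.8367

BᵀP = [14.7500 -4.0000]
S = R + BᵀPB = [1/2] + [36.2500] = [36.7500]
BᵀPA = [-25.5000 30.7500]
K = S⁻¹·BᵀPA = [-0.6939 0.8367]
A−BK = [0.0816 -1.5102; 0.3878 -5.6735]
AᵀP(A−BK) = [0.3061 -1.1633; -1.1633 12.5204]
P' = Q + AᵀP(A−BK) = [2.8061 -4.1633; -4.1633 16.5204]
tr(P') = 19.3265


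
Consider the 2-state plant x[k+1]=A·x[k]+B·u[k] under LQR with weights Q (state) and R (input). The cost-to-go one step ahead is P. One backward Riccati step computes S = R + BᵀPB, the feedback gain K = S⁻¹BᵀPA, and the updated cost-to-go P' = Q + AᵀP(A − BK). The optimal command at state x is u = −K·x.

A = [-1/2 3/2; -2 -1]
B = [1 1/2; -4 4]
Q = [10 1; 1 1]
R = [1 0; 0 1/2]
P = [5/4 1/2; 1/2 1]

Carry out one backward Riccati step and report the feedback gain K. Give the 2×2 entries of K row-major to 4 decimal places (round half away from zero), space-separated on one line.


BᵀP = [-0.7500 -3.5000; 2.6250 4.2500]
S = R + BᵀPB = [1 0; 0 1/2] + [13.2500 -14.3750; -14.3750 18.3125] = [14.2500 -14.3750; -14.3750 18.8125]
BᵀPA = [7.3750 2.3750; -9.8125 -0.3125]
K = S⁻¹·BᵀPA = [-0.0376 0.6541; -0.5504 0.4832]
A−BK = [-0.1872 0.6043; 0.0509 -0.3164]
AᵀP(A−BK) = [0.1897 -0.2701; -0.2701 0.9100]
P' = Q + AᵀP(A−BK) = [10.1897 0.7299; 0.7299 1.9100]
tr(P') = 12.0997

-0.0376 0.6541 -0.5504 0.4832


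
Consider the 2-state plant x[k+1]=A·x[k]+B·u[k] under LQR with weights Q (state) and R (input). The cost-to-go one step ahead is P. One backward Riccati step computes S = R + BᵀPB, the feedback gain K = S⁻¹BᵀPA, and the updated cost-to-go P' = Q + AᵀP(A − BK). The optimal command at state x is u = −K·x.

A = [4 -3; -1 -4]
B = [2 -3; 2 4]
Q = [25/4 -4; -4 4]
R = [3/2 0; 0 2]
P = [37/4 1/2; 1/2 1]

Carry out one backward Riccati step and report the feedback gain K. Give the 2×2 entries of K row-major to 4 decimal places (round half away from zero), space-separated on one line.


0.8995 -1.5922 -0.7135 -0.0760

BᵀP = [19.5000 3.0000; -25.7500 2.5000]
S = R + BᵀPB = [3/2 0; 0 2] + [45.0000 -46.5000; -46.5000 87.2500] = [46.5000 -46.5000; -46.5000 89.2500]
BᵀPA = [75.0000 -70.5000; -105.5000 67.2500]
K = S⁻¹·BᵀPA = [0.8995 -1.5922; -0.7135 -0.0760]
A−BK = [0.0607 -0.0438; 0.0549 -0.5116]
AᵀP(A−BK) = [2.2720 -2.1090; -2.1090 4.1158]
P' = Q + AᵀP(A−BK) = [8.5220 -6.1090; -6.1090 8.1158]
tr(P') = 16.6379


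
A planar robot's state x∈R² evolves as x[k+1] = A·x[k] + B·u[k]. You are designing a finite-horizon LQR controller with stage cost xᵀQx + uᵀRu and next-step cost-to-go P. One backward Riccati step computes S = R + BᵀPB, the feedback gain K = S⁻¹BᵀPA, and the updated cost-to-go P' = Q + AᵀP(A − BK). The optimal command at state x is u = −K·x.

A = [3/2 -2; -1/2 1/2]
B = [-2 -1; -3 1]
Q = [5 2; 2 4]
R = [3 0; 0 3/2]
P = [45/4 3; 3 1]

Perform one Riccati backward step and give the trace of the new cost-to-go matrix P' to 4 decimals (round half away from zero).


BᵀP = [-31.5000 -9.0000; -8.2500 -2.0000]
S = R + BᵀPB = [3 0; 0 3/2] + [90.0000 22.5000; 22.5000 6.2500] = [93.0000 22.5000; 22.5000 7.7500]
BᵀPA = [-42.7500 58.5000; -11.3750 15.5000]
K = S⁻¹·BᵀPA = [-0.3514 0.4878; -0.4476 0.5839]
A−BK = [0.3497 -0.4406; -1.1066 1.3794]
AᵀP(A−BK) = [0.9493 -1.2561; -1.2561 1.6652]
P' = Q + AᵀP(A−BK) = [5.9493 0.7439; 0.7439 5.6652]
tr(P') = 11.6145

11.6145


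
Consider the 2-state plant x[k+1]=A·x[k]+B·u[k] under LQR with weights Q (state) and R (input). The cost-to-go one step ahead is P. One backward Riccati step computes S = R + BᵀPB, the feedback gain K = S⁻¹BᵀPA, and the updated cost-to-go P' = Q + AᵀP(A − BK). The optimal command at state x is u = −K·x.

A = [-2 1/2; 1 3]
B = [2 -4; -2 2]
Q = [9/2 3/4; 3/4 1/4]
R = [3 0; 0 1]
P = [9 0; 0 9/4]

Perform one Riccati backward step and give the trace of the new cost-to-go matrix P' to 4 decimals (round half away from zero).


18.6155

BᵀP = [18.0000 -4.5000; -36.0000 4.5000]
S = R + BᵀPB = [3 0; 0 1] + [45.0000 -81.0000; -81.0000 153.0000] = [48.0000 -81.0000; -81.0000 154.0000]
BᵀPA = [-40.5000 -4.5000; 76.5000 -4.5000]
K = S⁻¹·BᵀPA = [-0.0487 -1.2726; 0.4711 -0.6986]
A−BK = [-0.0181 0.2509; -0.0397 1.8520]
AᵀP(A−BK) = [0.2356 -0.3493; -0.3493 13.6300]
P' = Q + AᵀP(A−BK) = [4.7356 0.4007; 0.4007 13.8800]
tr(P') = 18.6155


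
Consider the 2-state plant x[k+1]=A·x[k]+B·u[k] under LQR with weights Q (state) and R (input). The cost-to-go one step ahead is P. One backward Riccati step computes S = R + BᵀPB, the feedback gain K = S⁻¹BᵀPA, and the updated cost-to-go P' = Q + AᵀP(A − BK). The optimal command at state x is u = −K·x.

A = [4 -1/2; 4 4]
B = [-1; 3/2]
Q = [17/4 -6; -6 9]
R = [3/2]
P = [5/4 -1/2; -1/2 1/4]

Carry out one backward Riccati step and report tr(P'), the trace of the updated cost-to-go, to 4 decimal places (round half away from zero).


BᵀP = [-2.0000 0.8750]
S = R + BᵀPB = [3/2] + [3.3125] = [4.8125]
BᵀPA = [-4.5000 4.5000]
K = S⁻¹·BᵀPA = [-0.9351 0.9351]
A−BK = [3.0649 0.4351; 5.4026 2.5974]
AᵀP(A−BK) = [3.7922 -1.2922; -1.2922 2.1047]
P' = Q + AᵀP(A−BK) = [8.0422 -7.2922; -7.2922 11.1047]
tr(P') = 19.1469

19.1469


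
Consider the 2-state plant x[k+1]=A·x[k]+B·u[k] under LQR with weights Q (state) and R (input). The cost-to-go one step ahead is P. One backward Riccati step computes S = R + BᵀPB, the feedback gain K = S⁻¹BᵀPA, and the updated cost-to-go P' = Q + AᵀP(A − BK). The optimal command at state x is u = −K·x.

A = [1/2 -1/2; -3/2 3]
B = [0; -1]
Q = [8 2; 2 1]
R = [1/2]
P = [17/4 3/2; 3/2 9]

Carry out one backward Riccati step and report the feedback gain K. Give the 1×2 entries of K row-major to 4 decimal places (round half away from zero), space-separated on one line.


1.3421 -2.7632

BᵀP = [-1.5000 -9.0000]
S = R + BᵀPB = [1/2] + [9.0000] = [9.5000]
BᵀPA = [12.7500 -26.2500]
K = S⁻¹·BᵀPA = [1.3421 -2.7632]
A−BK = [0.5000 -0.5000; -0.1579 0.2368]
AᵀP(A−BK) = [1.9507 -2.9572; -2.9572 5.0296]
P' = Q + AᵀP(A−BK) = [9.9507 -0.9572; -0.9572 6.0296]
tr(P') = 15.9803


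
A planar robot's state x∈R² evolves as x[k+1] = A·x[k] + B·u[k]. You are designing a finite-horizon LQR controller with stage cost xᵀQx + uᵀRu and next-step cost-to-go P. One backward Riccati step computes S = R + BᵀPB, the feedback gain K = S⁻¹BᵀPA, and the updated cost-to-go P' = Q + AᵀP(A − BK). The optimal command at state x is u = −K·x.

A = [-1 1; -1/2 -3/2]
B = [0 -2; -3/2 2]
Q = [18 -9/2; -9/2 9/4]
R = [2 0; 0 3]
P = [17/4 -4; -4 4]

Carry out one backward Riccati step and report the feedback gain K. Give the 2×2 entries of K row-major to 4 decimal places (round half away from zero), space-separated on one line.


BᵀP = [6.0000 -6.0000; -16.5000 16.0000]
S = R + BᵀPB = [2 0; 0 3] + [9.0000 -24.0000; -24.0000 65.0000] = [11.0000 -24.0000; -24.0000 68.0000]
BᵀPA = [-3.0000 15.0000; 8.5000 -40.5000]
K = S⁻¹·BᵀPA = [0.0000 0.2791; 0.1250 -0.4971]
A−BK = [-0.7500 0.0058; -0.7500 -0.0872]
AᵀP(A−BK) = [0.1875 -0.1875; -0.1875 0.9317]
P' = Q + AᵀP(A−BK) = [18.1875 -4.6875; -4.6875 3.1817]
tr(P') = 21.3692

0.0000 0.2791 0.1250 -0.4971


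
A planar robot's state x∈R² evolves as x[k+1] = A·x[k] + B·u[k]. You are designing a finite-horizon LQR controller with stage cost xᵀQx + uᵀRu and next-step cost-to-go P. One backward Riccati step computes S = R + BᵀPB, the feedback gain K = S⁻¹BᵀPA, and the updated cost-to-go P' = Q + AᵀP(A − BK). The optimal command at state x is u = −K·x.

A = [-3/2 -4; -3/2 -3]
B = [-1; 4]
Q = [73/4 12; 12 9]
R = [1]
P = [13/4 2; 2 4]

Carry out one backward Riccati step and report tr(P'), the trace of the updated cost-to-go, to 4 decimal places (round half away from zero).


102.2081

BᵀP = [4.7500 14.0000]
S = R + BᵀPB = [1] + [51.2500] = [52.2500]
BᵀPA = [-28.1250 -61.0000]
K = S⁻¹·BᵀPA = [-0.5383 -1.1675]
A−BK = [-2.0383 -5.1675; 0.6531 1.6699]
AᵀP(A−BK) = [10.1734 25.6651; 25.6651 64.7847]
P' = Q + AᵀP(A−BK) = [28.4234 37.6651; 37.6651 73.7847]
tr(P') = 102.2081


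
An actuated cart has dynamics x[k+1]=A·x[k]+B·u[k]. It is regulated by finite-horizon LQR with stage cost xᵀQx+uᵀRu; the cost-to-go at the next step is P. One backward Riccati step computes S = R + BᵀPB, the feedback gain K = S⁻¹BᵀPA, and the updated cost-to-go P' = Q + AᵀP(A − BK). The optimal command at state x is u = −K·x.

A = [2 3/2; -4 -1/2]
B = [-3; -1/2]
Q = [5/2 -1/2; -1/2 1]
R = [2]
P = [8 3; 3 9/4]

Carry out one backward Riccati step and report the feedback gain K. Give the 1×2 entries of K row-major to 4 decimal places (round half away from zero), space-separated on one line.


BᵀP = [-25.5000 -10.1250]
S = R + BᵀPB = [2] + [81.5625] = [83.5625]
BᵀPA = [-10.5000 -33.1875]
K = S⁻¹·BᵀPA = [-0.1257 -0.3972]
A−BK = [1.6230 0.3085; -4.0628 -0.6986]
AᵀP(A−BK) = [18.6806 3.3298; 3.3298 0.8818]
P' = Q + AᵀP(A−BK) = [21.1806 2.8298; 2.8298 1.8818]
tr(P') = 23.0625

-0.1257 -0.3972


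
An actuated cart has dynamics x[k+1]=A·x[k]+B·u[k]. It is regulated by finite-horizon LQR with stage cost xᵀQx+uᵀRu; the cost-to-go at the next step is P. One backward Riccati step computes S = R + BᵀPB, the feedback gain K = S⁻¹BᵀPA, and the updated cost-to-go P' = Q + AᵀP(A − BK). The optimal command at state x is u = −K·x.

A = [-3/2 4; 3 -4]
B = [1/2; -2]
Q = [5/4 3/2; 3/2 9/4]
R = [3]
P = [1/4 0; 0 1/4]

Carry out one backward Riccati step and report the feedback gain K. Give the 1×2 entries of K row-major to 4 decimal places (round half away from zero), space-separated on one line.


BᵀP = [0.1250 -0.5000]
S = R + BᵀPB = [3] + [1.0625] = [4.0625]
BᵀPA = [-1.6875 2.5000]
K = S⁻¹·BᵀPA = [-0.4154 0.6154]
A−BK = [-1.2923 3.6923; 2.1692 -2.7692]
AᵀP(A−BK) = [2.1115 -3.4615; -3.4615 6.4615]
P' = Q + AᵀP(A−BK) = [3.3615 -1.9615; -1.9615 8.7115]
tr(P') = 12.0731

-0.4154 0.6154


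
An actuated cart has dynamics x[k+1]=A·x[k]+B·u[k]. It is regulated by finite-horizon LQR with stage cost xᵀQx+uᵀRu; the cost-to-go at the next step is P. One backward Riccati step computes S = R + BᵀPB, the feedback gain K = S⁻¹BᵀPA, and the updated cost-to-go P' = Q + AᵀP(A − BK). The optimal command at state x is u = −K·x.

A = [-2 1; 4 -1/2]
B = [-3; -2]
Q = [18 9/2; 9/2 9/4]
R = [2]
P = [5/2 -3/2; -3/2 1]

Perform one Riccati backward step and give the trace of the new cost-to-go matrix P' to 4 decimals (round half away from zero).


36.9702

BᵀP = [-4.5000 2.5000]
S = R + BᵀPB = [2] + [8.5000] = [10.5000]
BᵀPA = [19.0000 -5.7500]
K = S⁻¹·BᵀPA = [1.8095 -0.5476]
A−BK = [3.4286 -0.6429; 7.6190 -1.5952]
AᵀP(A−BK) = [15.6190 -4.0952; -4.0952 1.1012]
P' = Q + AᵀP(A−BK) = [33.6190 0.4048; 0.4048 3.3512]
tr(P') = 36.9702


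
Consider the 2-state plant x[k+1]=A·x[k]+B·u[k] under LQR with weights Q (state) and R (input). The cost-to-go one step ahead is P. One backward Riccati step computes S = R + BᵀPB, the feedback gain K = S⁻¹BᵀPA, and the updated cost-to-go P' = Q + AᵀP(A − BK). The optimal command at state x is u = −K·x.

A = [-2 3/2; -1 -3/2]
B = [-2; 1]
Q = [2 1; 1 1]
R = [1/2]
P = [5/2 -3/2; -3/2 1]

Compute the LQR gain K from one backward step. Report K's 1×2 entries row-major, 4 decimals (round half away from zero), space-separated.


BᵀP = [-6.5000 4.0000]
S = R + BᵀPB = [1/2] + [17.0000] = [17.5000]
BᵀPA = [9.0000 -15.7500]
K = S⁻¹·BᵀPA = [0.5143 -0.9000]
A−BK = [-0.9714 -0.3000; -1.5143 -0.6000]
AᵀP(A−BK) = [0.3714 -0.1500; -0.1500 0.4500]
P' = Q + AᵀP(A−BK) = [2.3714 0.8500; 0.8500 1.4500]
tr(P') = 3.8214

0.5143 -0.9000


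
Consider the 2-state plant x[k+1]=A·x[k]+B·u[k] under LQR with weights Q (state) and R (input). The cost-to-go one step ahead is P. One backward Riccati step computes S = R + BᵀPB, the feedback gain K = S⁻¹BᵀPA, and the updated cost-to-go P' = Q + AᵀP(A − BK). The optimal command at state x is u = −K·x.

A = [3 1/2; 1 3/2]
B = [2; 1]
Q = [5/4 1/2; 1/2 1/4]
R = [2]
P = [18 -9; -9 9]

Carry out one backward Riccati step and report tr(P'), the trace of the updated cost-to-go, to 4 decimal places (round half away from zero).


BᵀP = [27.0000 -9.0000]
S = R + BᵀPB = [2] + [45.0000] = [47.0000]
BᵀPA = [72.0000 0.0000]
K = S⁻¹·BᵀPA = [1.5319 0.0000]
A−BK = [-0.0638 0.5000; -0.5319 1.5000]
AᵀP(A−BK) = [6.7021 -4.5000; -4.5000 11.2500]
P' = Q + AᵀP(A−BK) = [7.9521 -4.0000; -4.0000 11.5000]
tr(P') = 19.4521

19.4521
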